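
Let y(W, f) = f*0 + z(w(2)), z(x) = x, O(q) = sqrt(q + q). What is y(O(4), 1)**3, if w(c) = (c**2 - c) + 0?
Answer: 8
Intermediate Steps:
w(c) = c**2 - c
O(q) = sqrt(2)*sqrt(q) (O(q) = sqrt(2*q) = sqrt(2)*sqrt(q))
y(W, f) = 2 (y(W, f) = f*0 + 2*(-1 + 2) = 0 + 2*1 = 0 + 2 = 2)
y(O(4), 1)**3 = 2**3 = 8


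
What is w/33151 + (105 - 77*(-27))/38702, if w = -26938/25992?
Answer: 470206153813/8336998992996 ≈ 0.056400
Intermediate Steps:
w = -13469/12996 (w = -26938*1/25992 = -13469/12996 ≈ -1.0364)
w/33151 + (105 - 77*(-27))/38702 = -13469/12996/33151 + (105 - 77*(-27))/38702 = -13469/12996*1/33151 + (105 + 2079)*(1/38702) = -13469/430830396 + 2184*(1/38702) = -13469/430830396 + 1092/19351 = 470206153813/8336998992996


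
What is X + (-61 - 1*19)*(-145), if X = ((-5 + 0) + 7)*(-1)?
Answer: 11598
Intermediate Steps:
X = -2 (X = (-5 + 7)*(-1) = 2*(-1) = -2)
X + (-61 - 1*19)*(-145) = -2 + (-61 - 1*19)*(-145) = -2 + (-61 - 19)*(-145) = -2 - 80*(-145) = -2 + 11600 = 11598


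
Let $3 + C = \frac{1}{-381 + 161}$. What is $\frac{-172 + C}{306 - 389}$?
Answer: $\frac{38501}{18260} \approx 2.1085$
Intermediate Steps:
$C = - \frac{661}{220}$ ($C = -3 + \frac{1}{-381 + 161} = -3 + \frac{1}{-220} = -3 - \frac{1}{220} = - \frac{661}{220} \approx -3.0045$)
$\frac{-172 + C}{306 - 389} = \frac{-172 - \frac{661}{220}}{306 - 389} = \frac{1}{-83} \left(- \frac{38501}{220}\right) = \left(- \frac{1}{83}\right) \left(- \frac{38501}{220}\right) = \frac{38501}{18260}$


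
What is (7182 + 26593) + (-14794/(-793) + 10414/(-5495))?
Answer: 11326829181/335195 ≈ 33792.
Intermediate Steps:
(7182 + 26593) + (-14794/(-793) + 10414/(-5495)) = 33775 + (-14794*(-1/793) + 10414*(-1/5495)) = 33775 + (1138/61 - 10414/5495) = 33775 + 5618056/335195 = 11326829181/335195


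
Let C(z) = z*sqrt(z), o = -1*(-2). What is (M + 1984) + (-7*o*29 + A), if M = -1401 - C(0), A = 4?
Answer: 181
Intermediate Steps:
o = 2
C(z) = z**(3/2)
M = -1401 (M = -1401 - 0**(3/2) = -1401 - 1*0 = -1401 + 0 = -1401)
(M + 1984) + (-7*o*29 + A) = (-1401 + 1984) + (-7*2*29 + 4) = 583 + (-14*29 + 4) = 583 + (-406 + 4) = 583 - 402 = 181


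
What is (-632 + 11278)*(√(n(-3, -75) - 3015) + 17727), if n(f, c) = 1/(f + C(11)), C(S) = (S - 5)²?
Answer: 188721642 + 10646*I*√3283302/33 ≈ 1.8872e+8 + 5.8456e+5*I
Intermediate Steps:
C(S) = (-5 + S)²
n(f, c) = 1/(36 + f) (n(f, c) = 1/(f + (-5 + 11)²) = 1/(f + 6²) = 1/(f + 36) = 1/(36 + f))
(-632 + 11278)*(√(n(-3, -75) - 3015) + 17727) = (-632 + 11278)*(√(1/(36 - 3) - 3015) + 17727) = 10646*(√(1/33 - 3015) + 17727) = 10646*(√(-99494/33) + 17727) = 10646*(I*√3283302/33 + 17727) = 10646*(17727 + I*√3283302/33) = 188721642 + 10646*I*√3283302/33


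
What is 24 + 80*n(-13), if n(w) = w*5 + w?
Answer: -6216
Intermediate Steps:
n(w) = 6*w (n(w) = 5*w + w = 6*w)
24 + 80*n(-13) = 24 + 80*(6*(-13)) = 24 + 80*(-78) = 24 - 6240 = -6216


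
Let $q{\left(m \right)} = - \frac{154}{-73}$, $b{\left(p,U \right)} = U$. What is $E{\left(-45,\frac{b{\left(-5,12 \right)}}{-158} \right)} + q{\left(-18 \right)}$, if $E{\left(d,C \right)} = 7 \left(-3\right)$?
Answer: $- \frac{1379}{73} \approx -18.89$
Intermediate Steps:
$q{\left(m \right)} = \frac{154}{73}$ ($q{\left(m \right)} = \left(-154\right) \left(- \frac{1}{73}\right) = \frac{154}{73}$)
$E{\left(d,C \right)} = -21$
$E{\left(-45,\frac{b{\left(-5,12 \right)}}{-158} \right)} + q{\left(-18 \right)} = -21 + \frac{154}{73} = - \frac{1379}{73}$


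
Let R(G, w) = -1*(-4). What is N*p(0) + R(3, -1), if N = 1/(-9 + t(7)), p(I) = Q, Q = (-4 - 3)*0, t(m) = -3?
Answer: 4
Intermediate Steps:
R(G, w) = 4
Q = 0 (Q = -7*0 = 0)
p(I) = 0
N = -1/12 (N = 1/(-9 - 3) = 1/(-12) = -1/12 ≈ -0.083333)
N*p(0) + R(3, -1) = -1/12*0 + 4 = 0 + 4 = 4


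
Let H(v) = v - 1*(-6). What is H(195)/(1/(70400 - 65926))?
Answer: 899274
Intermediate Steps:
H(v) = 6 + v (H(v) = v + 6 = 6 + v)
H(195)/(1/(70400 - 65926)) = (6 + 195)/(1/(70400 - 65926)) = 201/(1/4474) = 201*4474 = 899274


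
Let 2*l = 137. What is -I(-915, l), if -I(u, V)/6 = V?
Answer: 411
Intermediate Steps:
l = 137/2 (l = (1/2)*137 = 137/2 ≈ 68.500)
I(u, V) = -6*V
-I(-915, l) = -(-6)*137/2 = -1*(-411) = 411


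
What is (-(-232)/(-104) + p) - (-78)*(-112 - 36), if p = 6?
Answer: -150023/13 ≈ -11540.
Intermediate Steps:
(-(-232)/(-104) + p) - (-78)*(-112 - 36) = (-(-232)/(-104) + 6) - (-78)*(-112 - 36) = (-(-232)*(-1)/104 + 6) - (-78)*(-148) = (-29*1/13 + 6) - 1*11544 = (-29/13 + 6) - 11544 = 49/13 - 11544 = -150023/13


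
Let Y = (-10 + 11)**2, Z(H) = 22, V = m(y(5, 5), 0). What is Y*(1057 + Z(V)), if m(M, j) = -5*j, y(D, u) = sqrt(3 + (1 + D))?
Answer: 1079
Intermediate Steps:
y(D, u) = sqrt(4 + D)
V = 0 (V = -5*0 = 0)
Y = 1 (Y = 1**2 = 1)
Y*(1057 + Z(V)) = 1*(1057 + 22) = 1*1079 = 1079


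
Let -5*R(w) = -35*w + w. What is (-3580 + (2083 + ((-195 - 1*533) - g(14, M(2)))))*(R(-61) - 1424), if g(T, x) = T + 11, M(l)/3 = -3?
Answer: 4137300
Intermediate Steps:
M(l) = -9 (M(l) = 3*(-3) = -9)
g(T, x) = 11 + T
R(w) = 34*w/5 (R(w) = -(-35*w + w)/5 = -(-34)*w/5 = 34*w/5)
(-3580 + (2083 + ((-195 - 1*533) - g(14, M(2)))))*(R(-61) - 1424) = (-3580 + (2083 + ((-195 - 1*533) - (11 + 14))))*((34/5)*(-61) - 1424) = (-3580 + (2083 + ((-195 - 533) - 1*25)))*(-2074/5 - 1424) = (-3580 + (2083 + (-728 - 25)))*(-9194/5) = (-3580 + (2083 - 753))*(-9194/5) = (-3580 + 1330)*(-9194/5) = -2250*(-9194/5) = 4137300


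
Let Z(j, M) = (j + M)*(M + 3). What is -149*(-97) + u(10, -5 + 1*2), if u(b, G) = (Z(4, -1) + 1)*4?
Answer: 14481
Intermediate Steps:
Z(j, M) = (3 + M)*(M + j) (Z(j, M) = (M + j)*(3 + M) = (3 + M)*(M + j))
u(b, G) = 28 (u(b, G) = (((-1)**2 + 3*(-1) + 3*4 - 1*4) + 1)*4 = ((1 - 3 + 12 - 4) + 1)*4 = (6 + 1)*4 = 7*4 = 28)
-149*(-97) + u(10, -5 + 1*2) = -149*(-97) + 28 = 14453 + 28 = 14481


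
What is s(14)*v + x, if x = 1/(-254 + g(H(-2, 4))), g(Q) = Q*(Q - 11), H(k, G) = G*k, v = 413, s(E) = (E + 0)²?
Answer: 8256695/102 ≈ 80948.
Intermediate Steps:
s(E) = E²
g(Q) = Q*(-11 + Q)
x = -1/102 (x = 1/(-254 + (4*(-2))*(-11 + 4*(-2))) = 1/(-254 - 8*(-11 - 8)) = 1/(-254 - 8*(-19)) = 1/(-254 + 152) = 1/(-102) = -1/102 ≈ -0.0098039)
s(14)*v + x = 14²*413 - 1/102 = 196*413 - 1/102 = 80948 - 1/102 = 8256695/102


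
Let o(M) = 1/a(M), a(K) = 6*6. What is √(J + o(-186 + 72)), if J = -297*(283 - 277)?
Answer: I*√64151/6 ≈ 42.213*I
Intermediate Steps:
a(K) = 36
o(M) = 1/36
J = -1782 (J = -297*6 = -1782)
√(J + o(-186 + 72)) = √(-1782 + 1/36) = √(-64151/36) = I*√64151/6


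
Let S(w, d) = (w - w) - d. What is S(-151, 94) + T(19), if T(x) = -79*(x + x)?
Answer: -3096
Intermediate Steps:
T(x) = -158*x
S(w, d) = -d (S(w, d) = 0 - d = -d)
S(-151, 94) + T(19) = -1*94 - 158*19 = -94 - 3002 = -3096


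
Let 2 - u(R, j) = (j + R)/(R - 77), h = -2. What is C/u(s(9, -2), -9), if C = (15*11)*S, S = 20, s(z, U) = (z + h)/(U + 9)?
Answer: 5225/3 ≈ 1741.7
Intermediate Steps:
s(z, U) = (-2 + z)/(9 + U) (s(z, U) = (z - 2)/(U + 9) = (-2 + z)/(9 + U))
C = 3300 (C = (15*11)*20 = 165*20 = 3300)
u(R, j) = 2 - (R + j)/(-77 + R) (u(R, j) = 2 - (j + R)/(R - 77) = 2 - (R + j)/(-77 + R))
C/u(s(9, -2), -9) = 3300/(((-154 + (-2 + 9)/(9 - 2) - 1*(-9))/(-77 + (-2 + 9)/(9 - 2)))) = 3300/(((-154 + 7/7 + 9)/(-77 + 7/7))) = 3300/(((-154 + (⅐)*7 + 9)/(-77 + (⅐)*7))) = 3300/(((-154 + 1 + 9)/(-77 + 1))) = 3300/((-144/(-76))) = 3300/((-1/76*(-144))) = 3300/(36/19) = 3300*(19/36) = 5225/3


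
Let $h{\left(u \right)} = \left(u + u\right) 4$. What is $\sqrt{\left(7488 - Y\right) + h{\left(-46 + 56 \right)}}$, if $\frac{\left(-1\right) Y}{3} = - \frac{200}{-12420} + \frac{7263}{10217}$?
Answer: $\frac{\sqrt{3762280986099635}}{704973} \approx 87.007$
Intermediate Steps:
$Y = - \frac{4612493}{2114919}$ ($Y = - 3 \left(- \frac{200}{-12420} + \frac{7263}{10217}\right) = - 3 \left(\left(-200\right) \left(- \frac{1}{12420}\right) + 7263 \cdot \frac{1}{10217}\right) = - 3 \left(\frac{10}{621} + \frac{7263}{10217}\right) = \left(-3\right) \frac{4612493}{6344757} = - \frac{4612493}{2114919} \approx -2.1809$)
$h{\left(u \right)} = 8 u$ ($h{\left(u \right)} = 2 u 4 = 8 u$)
$\sqrt{\left(7488 - Y\right) + h{\left(-46 + 56 \right)}} = \sqrt{\left(7488 - - \frac{4612493}{2114919}\right) + 8 \left(-46 + 56\right)} = \sqrt{\left(7488 + \frac{4612493}{2114919}\right) + 8 \cdot 10} = \sqrt{\frac{15841125965}{2114919} + 80} = \sqrt{\frac{16010319485}{2114919}} = \frac{\sqrt{3762280986099635}}{704973}$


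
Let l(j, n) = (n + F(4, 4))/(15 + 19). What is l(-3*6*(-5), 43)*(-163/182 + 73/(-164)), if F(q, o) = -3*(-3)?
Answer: -1177/574 ≈ -2.0505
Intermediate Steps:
F(q, o) = 9
l(j, n) = 9/34 + n/34 (l(j, n) = (n + 9)/(15 + 19) = (9 + n)/34 = (9 + n)*(1/34) = 9/34 + n/34)
l(-3*6*(-5), 43)*(-163/182 + 73/(-164)) = (9/34 + (1/34)*43)*(-163/182 + 73/(-164)) = (9/34 + 43/34)*(-163*1/182 + 73*(-1/164)) = 26*(-163/182 - 73/164)/17 = (26/17)*(-20009/14924) = -1177/574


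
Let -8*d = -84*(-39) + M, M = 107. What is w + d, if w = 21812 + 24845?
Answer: 369873/8 ≈ 46234.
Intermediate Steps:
w = 46657
d = -3383/8 (d = -(-84*(-39) + 107)/8 = -(3276 + 107)/8 = -⅛*3383 = -3383/8 ≈ -422.88)
w + d = 46657 - 3383/8 = 369873/8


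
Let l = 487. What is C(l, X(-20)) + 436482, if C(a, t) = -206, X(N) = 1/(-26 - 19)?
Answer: 436276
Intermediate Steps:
X(N) = -1/45 (X(N) = 1/(-45) = -1/45)
C(l, X(-20)) + 436482 = -206 + 436482 = 436276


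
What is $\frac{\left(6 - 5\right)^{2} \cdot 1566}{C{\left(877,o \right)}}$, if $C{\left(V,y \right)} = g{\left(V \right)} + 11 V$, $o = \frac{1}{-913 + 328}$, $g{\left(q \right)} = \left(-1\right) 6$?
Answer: $\frac{1566}{9641} \approx 0.16243$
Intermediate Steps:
$g{\left(q \right)} = -6$
$o = - \frac{1}{585}$ ($o = \frac{1}{-585} = - \frac{1}{585} \approx -0.0017094$)
$C{\left(V,y \right)} = -6 + 11 V$
$\frac{\left(6 - 5\right)^{2} \cdot 1566}{C{\left(877,o \right)}} = \frac{\left(6 - 5\right)^{2} \cdot 1566}{-6 + 11 \cdot 877} = \frac{1^{2} \cdot 1566}{-6 + 9647} = \frac{1 \cdot 1566}{9641} = 1566 \cdot \frac{1}{9641} = \frac{1566}{9641}$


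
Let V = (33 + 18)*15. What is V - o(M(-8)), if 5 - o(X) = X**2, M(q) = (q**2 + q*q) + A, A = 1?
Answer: 17401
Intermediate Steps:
M(q) = 1 + 2*q**2 (M(q) = (q**2 + q*q) + 1 = (q**2 + q**2) + 1 = 2*q**2 + 1 = 1 + 2*q**2)
V = 765 (V = 51*15 = 765)
o(X) = 5 - X**2
V - o(M(-8)) = 765 - (5 - (1 + 2*(-8)**2)**2) = 765 - (5 - (1 + 2*64)**2) = 765 - (5 - (1 + 128)**2) = 765 - (5 - 1*129**2) = 765 - (5 - 1*16641) = 765 - (5 - 16641) = 765 - 1*(-16636) = 765 + 16636 = 17401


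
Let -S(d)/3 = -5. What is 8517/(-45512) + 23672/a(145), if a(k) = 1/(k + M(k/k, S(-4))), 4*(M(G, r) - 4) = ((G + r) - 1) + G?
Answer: 164836081275/45512 ≈ 3.6218e+6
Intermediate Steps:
S(d) = 15 (S(d) = -3*(-5) = 15)
M(G, r) = 15/4 + G/2 + r/4 (M(G, r) = 4 + (((G + r) - 1) + G)/4 = 4 + ((-1 + G + r) + G)/4 = 4 + (-1 + r + 2*G)/4 = 4 + (-1/4 + G/2 + r/4) = 15/4 + G/2 + r/4)
a(k) = 1/(8 + k) (a(k) = 1/(k + (15/4 + (k/k)/2 + (1/4)*15)) = 1/(k + (15/4 + (1/2)*1 + 15/4)) = 1/(k + (15/4 + 1/2 + 15/4)) = 1/(k + 8) = 1/(8 + k))
8517/(-45512) + 23672/a(145) = 8517/(-45512) + 23672/(1/(8 + 145)) = 8517*(-1/45512) + 23672/(1/153) = -8517/45512 + 23672/(1/153) = -8517/45512 + 23672*153 = -8517/45512 + 3621816 = 164836081275/45512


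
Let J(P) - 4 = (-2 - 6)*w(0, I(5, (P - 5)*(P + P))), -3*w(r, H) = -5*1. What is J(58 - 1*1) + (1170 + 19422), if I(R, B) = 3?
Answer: 61748/3 ≈ 20583.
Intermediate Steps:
w(r, H) = 5/3 (w(r, H) = -(-5)/3 = -⅓*(-5) = 5/3)
J(P) = -28/3 (J(P) = 4 + (-2 - 6)*(5/3) = 4 - 8*5/3 = 4 - 40/3 = -28/3)
J(58 - 1*1) + (1170 + 19422) = -28/3 + (1170 + 19422) = -28/3 + 20592 = 61748/3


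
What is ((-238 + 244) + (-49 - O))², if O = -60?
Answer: 289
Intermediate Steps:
((-238 + 244) + (-49 - O))² = ((-238 + 244) + (-49 - 1*(-60)))² = (6 + (-49 + 60))² = (6 + 11)² = 17² = 289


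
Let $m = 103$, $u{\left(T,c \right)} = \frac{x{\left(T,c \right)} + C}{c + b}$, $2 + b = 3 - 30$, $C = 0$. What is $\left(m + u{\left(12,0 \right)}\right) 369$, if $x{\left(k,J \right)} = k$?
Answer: $\frac{1097775}{29} \approx 37854.0$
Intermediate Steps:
$b = -29$ ($b = -2 + \left(3 - 30\right) = -2 - 27 = -29$)
$u{\left(T,c \right)} = \frac{T}{-29 + c}$ ($u{\left(T,c \right)} = \frac{T + 0}{c - 29} = \frac{T}{-29 + c}$)
$\left(m + u{\left(12,0 \right)}\right) 369 = \left(103 + \frac{12}{-29 + 0}\right) 369 = \left(103 + \frac{12}{-29}\right) 369 = \left(103 + 12 \left(- \frac{1}{29}\right)\right) 369 = \left(103 - \frac{12}{29}\right) 369 = \frac{2975}{29} \cdot 369 = \frac{1097775}{29}$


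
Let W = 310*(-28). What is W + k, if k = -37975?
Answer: -46655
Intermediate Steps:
W = -8680
W + k = -8680 - 37975 = -46655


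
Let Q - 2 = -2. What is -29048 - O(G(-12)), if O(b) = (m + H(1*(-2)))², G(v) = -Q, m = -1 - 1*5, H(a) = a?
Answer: -29112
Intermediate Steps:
Q = 0 (Q = 2 - 2 = 0)
m = -6 (m = -1 - 5 = -6)
G(v) = 0 (G(v) = -1*0 = 0)
O(b) = 64 (O(b) = (-6 + 1*(-2))² = (-6 - 2)² = (-8)² = 64)
-29048 - O(G(-12)) = -29048 - 1*64 = -29048 - 64 = -29112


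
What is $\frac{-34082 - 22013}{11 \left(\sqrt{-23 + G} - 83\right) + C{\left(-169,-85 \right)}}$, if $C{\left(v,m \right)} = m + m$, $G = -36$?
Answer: $\frac{60750885}{1180028} + \frac{617045 i \sqrt{59}}{1180028} \approx 51.483 + 4.0165 i$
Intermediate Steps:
$C{\left(v,m \right)} = 2 m$
$\frac{-34082 - 22013}{11 \left(\sqrt{-23 + G} - 83\right) + C{\left(-169,-85 \right)}} = \frac{-34082 - 22013}{11 \left(\sqrt{-23 - 36} - 83\right) + 2 \left(-85\right)} = - \frac{56095}{11 \left(\sqrt{-59} - 83\right) - 170} = - \frac{56095}{11 \left(i \sqrt{59} - 83\right) - 170} = - \frac{56095}{11 \left(-83 + i \sqrt{59}\right) - 170} = - \frac{56095}{\left(-913 + 11 i \sqrt{59}\right) - 170} = - \frac{56095}{-1083 + 11 i \sqrt{59}}$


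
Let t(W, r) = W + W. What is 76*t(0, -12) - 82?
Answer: -82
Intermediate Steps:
t(W, r) = 2*W
76*t(0, -12) - 82 = 76*(2*0) - 82 = 76*0 - 82 = 0 - 82 = -82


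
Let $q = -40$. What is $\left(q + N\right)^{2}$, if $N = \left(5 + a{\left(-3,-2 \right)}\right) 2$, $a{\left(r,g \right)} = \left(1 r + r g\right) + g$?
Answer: $784$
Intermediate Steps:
$a{\left(r,g \right)} = g + r + g r$ ($a{\left(r,g \right)} = \left(r + g r\right) + g = g + r + g r$)
$N = 12$ ($N = \left(5 - -1\right) 2 = \left(5 + 1\right) 2 = 6 \cdot 2 = 12$)
$\left(q + N\right)^{2} = \left(-40 + 12\right)^{2} = \left(-28\right)^{2} = 784$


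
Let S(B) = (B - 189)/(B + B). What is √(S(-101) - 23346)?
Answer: I*√238137901/101 ≈ 152.79*I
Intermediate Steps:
S(B) = (-189 + B)/(2*B) (S(B) = (-189 + B)/((2*B)) = (-189 + B)*(1/(2*B)) = (-189 + B)/(2*B))
√(S(-101) - 23346) = √((½)*(-189 - 101)/(-101) - 23346) = √((½)*(-1/101)*(-290) - 23346) = √(145/101 - 23346) = √(-2357801/101) = I*√238137901/101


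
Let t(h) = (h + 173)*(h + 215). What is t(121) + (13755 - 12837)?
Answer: 99702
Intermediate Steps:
t(h) = (173 + h)*(215 + h)
t(121) + (13755 - 12837) = (37195 + 121² + 388*121) + (13755 - 12837) = (37195 + 14641 + 46948) + 918 = 98784 + 918 = 99702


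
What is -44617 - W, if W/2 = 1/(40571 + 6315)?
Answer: -1045956332/23443 ≈ -44617.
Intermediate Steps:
W = 1/23443 (W = 2/(40571 + 6315) = 2/46886 = 2*(1/46886) = 1/23443 ≈ 4.2657e-5)
-44617 - W = -44617 - 1*1/23443 = -44617 - 1/23443 = -1045956332/23443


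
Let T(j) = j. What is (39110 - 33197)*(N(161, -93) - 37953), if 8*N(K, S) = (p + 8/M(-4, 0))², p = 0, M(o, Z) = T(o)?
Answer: -448826265/2 ≈ -2.2441e+8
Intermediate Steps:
M(o, Z) = o
N(K, S) = ½ (N(K, S) = (0 + 8/(-4))²/8 = (0 + 8*(-¼))²/8 = (0 - 2)²/8 = (⅛)*(-2)² = (⅛)*4 = ½)
(39110 - 33197)*(N(161, -93) - 37953) = (39110 - 33197)*(½ - 37953) = 5913*(-75905/2) = -448826265/2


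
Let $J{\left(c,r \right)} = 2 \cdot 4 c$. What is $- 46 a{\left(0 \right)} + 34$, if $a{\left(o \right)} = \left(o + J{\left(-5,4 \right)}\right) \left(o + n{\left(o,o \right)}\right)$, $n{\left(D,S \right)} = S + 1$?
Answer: $1874$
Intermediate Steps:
$J{\left(c,r \right)} = 8 c$
$n{\left(D,S \right)} = 1 + S$
$a{\left(o \right)} = \left(1 + 2 o\right) \left(-40 + o\right)$ ($a{\left(o \right)} = \left(o + 8 \left(-5\right)\right) \left(o + \left(1 + o\right)\right) = \left(o - 40\right) \left(1 + 2 o\right) = \left(-40 + o\right) \left(1 + 2 o\right) = \left(1 + 2 o\right) \left(-40 + o\right)$)
$- 46 a{\left(0 \right)} + 34 = - 46 \left(-40 - 0 + 2 \cdot 0^{2}\right) + 34 = - 46 \left(-40 + 0 + 2 \cdot 0\right) + 34 = - 46 \left(-40 + 0 + 0\right) + 34 = \left(-46\right) \left(-40\right) + 34 = 1840 + 34 = 1874$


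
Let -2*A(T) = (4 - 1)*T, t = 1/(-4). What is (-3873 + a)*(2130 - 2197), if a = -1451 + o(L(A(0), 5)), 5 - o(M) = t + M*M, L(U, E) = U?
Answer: 1425425/4 ≈ 3.5636e+5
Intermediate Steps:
t = -1/4 ≈ -0.25000
A(T) = -3*T/2 (A(T) = -(4 - 1)*T/2 = -3*T/2)
o(M) = 21/4 - M**2 (o(M) = 5 - (-1/4 + M*M) = 5 - (-1/4 + M**2) = 5 + (1/4 - M**2) = 21/4 - M**2)
a = -5783/4 (a = -1451 + (21/4 - (-3/2*0)**2) = -1451 + (21/4 - 1*0**2) = -1451 + (21/4 - 1*0) = -1451 + (21/4 + 0) = -1451 + 21/4 = -5783/4 ≈ -1445.8)
(-3873 + a)*(2130 - 2197) = (-3873 - 5783/4)*(2130 - 2197) = -21275/4*(-67) = 1425425/4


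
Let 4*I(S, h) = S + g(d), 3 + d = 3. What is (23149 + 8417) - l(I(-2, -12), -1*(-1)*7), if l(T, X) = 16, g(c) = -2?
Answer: 31550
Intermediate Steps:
d = 0 (d = -3 + 3 = 0)
I(S, h) = -½ + S/4 (I(S, h) = (S - 2)/4 = (-2 + S)/4 = -½ + S/4)
(23149 + 8417) - l(I(-2, -12), -1*(-1)*7) = (23149 + 8417) - 1*16 = 31566 - 16 = 31550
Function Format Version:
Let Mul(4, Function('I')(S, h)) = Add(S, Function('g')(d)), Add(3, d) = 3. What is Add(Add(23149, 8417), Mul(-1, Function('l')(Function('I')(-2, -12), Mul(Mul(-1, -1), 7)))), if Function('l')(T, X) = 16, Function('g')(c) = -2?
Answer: 31550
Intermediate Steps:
d = 0 (d = Add(-3, 3) = 0)
Function('I')(S, h) = Add(Rational(-1, 2), Mul(Rational(1, 4), S)) (Function('I')(S, h) = Mul(Rational(1, 4), Add(S, -2)) = Mul(Rational(1, 4), Add(-2, S)) = Add(Rational(-1, 2), Mul(Rational(1, 4), S)))
Add(Add(23149, 8417), Mul(-1, Function('l')(Function('I')(-2, -12), Mul(Mul(-1, -1), 7)))) = Add(Add(23149, 8417), Mul(-1, 16)) = Add(31566, -16) = 31550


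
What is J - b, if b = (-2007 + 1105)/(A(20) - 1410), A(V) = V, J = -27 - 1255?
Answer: -891441/695 ≈ -1282.6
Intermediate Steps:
J = -1282
b = 451/695 (b = (-2007 + 1105)/(20 - 1410) = -902/(-1390) = -902*(-1/1390) = 451/695 ≈ 0.64892)
J - b = -1282 - 1*451/695 = -1282 - 451/695 = -891441/695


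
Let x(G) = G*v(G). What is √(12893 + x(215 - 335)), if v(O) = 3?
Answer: √12533 ≈ 111.95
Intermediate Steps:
x(G) = 3*G (x(G) = G*3 = 3*G)
√(12893 + x(215 - 335)) = √(12893 + 3*(215 - 335)) = √(12893 + 3*(-120)) = √(12893 - 360) = √12533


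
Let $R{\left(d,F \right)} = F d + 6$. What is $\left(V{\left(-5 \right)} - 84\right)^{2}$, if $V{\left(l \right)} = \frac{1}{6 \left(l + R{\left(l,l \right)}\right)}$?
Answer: $\frac{171688609}{24336} \approx 7054.9$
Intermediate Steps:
$R{\left(d,F \right)} = 6 + F d$
$V{\left(l \right)} = \frac{1}{36 + 6 l + 6 l^{2}}$ ($V{\left(l \right)} = \frac{1}{6 \left(l + \left(6 + l l\right)\right)} = \frac{1}{6 \left(l + \left(6 + l^{2}\right)\right)} = \frac{1}{6 \left(6 + l + l^{2}\right)} = \frac{1}{36 + 6 l + 6 l^{2}}$)
$\left(V{\left(-5 \right)} - 84\right)^{2} = \left(\frac{1}{6 \left(6 - 5 + \left(-5\right)^{2}\right)} - 84\right)^{2} = \left(\frac{1}{6 \left(6 - 5 + 25\right)} - 84\right)^{2} = \left(\frac{1}{6 \cdot 26} - 84\right)^{2} = \left(\frac{1}{6} \cdot \frac{1}{26} - 84\right)^{2} = \left(\frac{1}{156} - 84\right)^{2} = \left(- \frac{13103}{156}\right)^{2} = \frac{171688609}{24336}$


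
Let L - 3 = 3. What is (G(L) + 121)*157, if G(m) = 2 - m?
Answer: 18369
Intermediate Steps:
L = 6 (L = 3 + 3 = 6)
(G(L) + 121)*157 = ((2 - 1*6) + 121)*157 = ((2 - 6) + 121)*157 = (-4 + 121)*157 = 117*157 = 18369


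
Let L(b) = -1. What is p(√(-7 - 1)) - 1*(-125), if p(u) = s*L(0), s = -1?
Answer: 126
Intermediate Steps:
p(u) = 1 (p(u) = -1*(-1) = 1)
p(√(-7 - 1)) - 1*(-125) = 1 - 1*(-125) = 1 + 125 = 126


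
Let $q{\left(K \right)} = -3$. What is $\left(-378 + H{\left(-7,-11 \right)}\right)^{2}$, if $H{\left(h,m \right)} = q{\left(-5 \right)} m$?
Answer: $119025$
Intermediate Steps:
$H{\left(h,m \right)} = - 3 m$
$\left(-378 + H{\left(-7,-11 \right)}\right)^{2} = \left(-378 - -33\right)^{2} = \left(-378 + 33\right)^{2} = \left(-345\right)^{2} = 119025$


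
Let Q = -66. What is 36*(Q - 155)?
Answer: -7956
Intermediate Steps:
36*(Q - 155) = 36*(-66 - 155) = 36*(-221) = -7956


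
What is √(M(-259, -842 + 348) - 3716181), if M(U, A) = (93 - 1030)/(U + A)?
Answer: 2*I*√526776841767/753 ≈ 1927.7*I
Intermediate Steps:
M(U, A) = -937/(A + U)
√(M(-259, -842 + 348) - 3716181) = √(-937/((-842 + 348) - 259) - 3716181) = √(-937/(-494 - 259) - 3716181) = √(-937/(-753) - 3716181) = √(-937*(-1/753) - 3716181) = √(937/753 - 3716181) = √(-2798283356/753) = 2*I*√526776841767/753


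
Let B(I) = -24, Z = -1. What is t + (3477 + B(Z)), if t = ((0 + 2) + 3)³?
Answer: 3578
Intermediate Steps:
t = 125 (t = (2 + 3)³ = 5³ = 125)
t + (3477 + B(Z)) = 125 + (3477 - 24) = 125 + 3453 = 3578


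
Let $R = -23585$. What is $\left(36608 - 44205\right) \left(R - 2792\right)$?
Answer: $200386069$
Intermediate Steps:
$\left(36608 - 44205\right) \left(R - 2792\right) = \left(36608 - 44205\right) \left(-23585 - 2792\right) = \left(-7597\right) \left(-26377\right) = 200386069$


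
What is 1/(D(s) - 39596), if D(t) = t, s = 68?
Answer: -1/39528 ≈ -2.5299e-5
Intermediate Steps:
1/(D(s) - 39596) = 1/(68 - 39596) = 1/(-39528) = -1/39528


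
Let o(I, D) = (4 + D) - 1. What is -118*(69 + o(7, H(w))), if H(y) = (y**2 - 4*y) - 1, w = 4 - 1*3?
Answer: -8024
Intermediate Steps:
w = 1 (w = 4 - 3 = 1)
H(y) = -1 + y**2 - 4*y
o(I, D) = 3 + D
-118*(69 + o(7, H(w))) = -118*(69 + (3 + (-1 + 1**2 - 4*1))) = -118*(69 + (3 + (-1 + 1 - 4))) = -118*(69 + (3 - 4)) = -118*(69 - 1) = -118*68 = -8024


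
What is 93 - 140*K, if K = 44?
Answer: -6067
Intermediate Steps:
93 - 140*K = 93 - 140*44 = 93 - 6160 = -6067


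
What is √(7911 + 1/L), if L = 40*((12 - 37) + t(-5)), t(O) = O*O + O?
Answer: √3164398/20 ≈ 88.944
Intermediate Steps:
t(O) = O + O² (t(O) = O² + O = O + O²)
L = -200 (L = 40*((12 - 37) - 5*(1 - 5)) = 40*(-25 - 5*(-4)) = 40*(-25 + 20) = 40*(-5) = -200)
√(7911 + 1/L) = √(7911 + 1/(-200)) = √(7911 - 1/200) = √(1582199/200) = √3164398/20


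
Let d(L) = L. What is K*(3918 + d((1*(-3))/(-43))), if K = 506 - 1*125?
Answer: 64189737/43 ≈ 1.4928e+6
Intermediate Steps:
K = 381 (K = 506 - 125 = 381)
K*(3918 + d((1*(-3))/(-43))) = 381*(3918 + (1*(-3))/(-43)) = 381*(3918 - 3*(-1/43)) = 381*(3918 + 3/43) = 381*(168477/43) = 64189737/43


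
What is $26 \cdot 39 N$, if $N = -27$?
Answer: $-27378$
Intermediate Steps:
$26 \cdot 39 N = 26 \cdot 39 \left(-27\right) = 1014 \left(-27\right) = -27378$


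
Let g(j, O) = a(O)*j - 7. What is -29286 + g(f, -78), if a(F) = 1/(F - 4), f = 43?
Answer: -2402069/82 ≈ -29294.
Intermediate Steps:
a(F) = 1/(-4 + F)
g(j, O) = -7 + j/(-4 + O) (g(j, O) = j/(-4 + O) - 7 = -7 + j/(-4 + O))
-29286 + g(f, -78) = -29286 + (28 + 43 - 7*(-78))/(-4 - 78) = -29286 + (28 + 43 + 546)/(-82) = -29286 - 1/82*617 = -29286 - 617/82 = -2402069/82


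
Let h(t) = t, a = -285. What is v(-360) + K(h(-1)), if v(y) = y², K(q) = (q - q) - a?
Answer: 129885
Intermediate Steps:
K(q) = 285 (K(q) = (q - q) - 1*(-285) = 0 + 285 = 285)
v(-360) + K(h(-1)) = (-360)² + 285 = 129600 + 285 = 129885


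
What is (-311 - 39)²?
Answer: 122500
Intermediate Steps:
(-311 - 39)² = (-350)² = 122500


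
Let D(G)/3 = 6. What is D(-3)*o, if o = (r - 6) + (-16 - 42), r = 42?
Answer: -396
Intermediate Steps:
D(G) = 18 (D(G) = 3*6 = 18)
o = -22 (o = (42 - 6) + (-16 - 42) = 36 - 58 = -22)
D(-3)*o = 18*(-22) = -396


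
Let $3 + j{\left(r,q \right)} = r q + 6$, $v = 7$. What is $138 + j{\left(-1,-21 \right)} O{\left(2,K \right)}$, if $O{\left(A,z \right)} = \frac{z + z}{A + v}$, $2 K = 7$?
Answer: $\frac{470}{3} \approx 156.67$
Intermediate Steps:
$K = \frac{7}{2}$ ($K = \frac{1}{2} \cdot 7 = \frac{7}{2} \approx 3.5$)
$j{\left(r,q \right)} = 3 + q r$ ($j{\left(r,q \right)} = -3 + \left(r q + 6\right) = -3 + \left(q r + 6\right) = -3 + \left(6 + q r\right) = 3 + q r$)
$O{\left(A,z \right)} = \frac{2 z}{7 + A}$ ($O{\left(A,z \right)} = \frac{z + z}{A + 7} = \frac{2 z}{7 + A}$)
$138 + j{\left(-1,-21 \right)} O{\left(2,K \right)} = 138 + \left(3 - -21\right) 2 \cdot \frac{7}{2} \frac{1}{7 + 2} = 138 + \left(3 + 21\right) 2 \cdot \frac{7}{2} \cdot \frac{1}{9} = 138 + 24 \cdot 2 \cdot \frac{7}{2} \cdot \frac{1}{9} = 138 + 24 \cdot \frac{7}{9} = 138 + \frac{56}{3} = \frac{470}{3}$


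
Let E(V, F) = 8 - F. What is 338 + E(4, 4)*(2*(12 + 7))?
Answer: 490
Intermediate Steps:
338 + E(4, 4)*(2*(12 + 7)) = 338 + (8 - 1*4)*(2*(12 + 7)) = 338 + (8 - 4)*(2*19) = 338 + 4*38 = 338 + 152 = 490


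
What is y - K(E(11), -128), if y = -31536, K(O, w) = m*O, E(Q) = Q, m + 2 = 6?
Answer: -31580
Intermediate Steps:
m = 4 (m = -2 + 6 = 4)
K(O, w) = 4*O
y - K(E(11), -128) = -31536 - 4*11 = -31536 - 1*44 = -31536 - 44 = -31580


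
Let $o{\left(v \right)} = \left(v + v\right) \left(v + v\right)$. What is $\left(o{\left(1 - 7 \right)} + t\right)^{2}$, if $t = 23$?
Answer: $27889$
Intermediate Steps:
$o{\left(v \right)} = 4 v^{2}$ ($o{\left(v \right)} = 2 v 2 v = 4 v^{2}$)
$\left(o{\left(1 - 7 \right)} + t\right)^{2} = \left(4 \left(1 - 7\right)^{2} + 23\right)^{2} = \left(4 \left(-6\right)^{2} + 23\right)^{2} = \left(4 \cdot 36 + 23\right)^{2} = \left(144 + 23\right)^{2} = 167^{2} = 27889$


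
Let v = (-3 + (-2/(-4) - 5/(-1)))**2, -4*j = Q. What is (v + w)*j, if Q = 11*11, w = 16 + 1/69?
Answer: -743545/1104 ≈ -673.50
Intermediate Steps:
w = 1105/69 (w = 16 + 1/69 = 1105/69 ≈ 16.014)
Q = 121
j = -121/4 (j = -1/4*121 = -121/4 ≈ -30.250)
v = 25/4 (v = (-3 + (-2*(-1/4) - 5*(-1)))**2 = (-3 + (1/2 + 5))**2 = (-3 + 11/2)**2 = (5/2)**2 = 25/4 ≈ 6.2500)
(v + w)*j = (25/4 + 1105/69)*(-121/4) = (6145/276)*(-121/4) = -743545/1104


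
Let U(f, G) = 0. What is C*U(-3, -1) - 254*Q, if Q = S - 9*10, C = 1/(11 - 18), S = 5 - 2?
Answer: 22098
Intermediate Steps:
S = 3
C = -⅐ (C = 1/(-7) = -⅐ ≈ -0.14286)
Q = -87 (Q = 3 - 9*10 = 3 - 90 = -87)
C*U(-3, -1) - 254*Q = -⅐*0 - 254*(-87) = 0 + 22098 = 22098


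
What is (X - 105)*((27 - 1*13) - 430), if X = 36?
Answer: 28704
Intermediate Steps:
(X - 105)*((27 - 1*13) - 430) = (36 - 105)*((27 - 1*13) - 430) = -69*((27 - 13) - 430) = -69*(14 - 430) = -69*(-416) = 28704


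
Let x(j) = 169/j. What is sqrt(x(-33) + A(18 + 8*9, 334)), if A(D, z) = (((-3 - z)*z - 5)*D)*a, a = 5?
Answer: I*sqrt(55161503727)/33 ≈ 7117.1*I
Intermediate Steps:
A(D, z) = 5*D*(-5 + z*(-3 - z)) (A(D, z) = (((-3 - z)*z - 5)*D)*5 = ((z*(-3 - z) - 5)*D)*5 = ((-5 + z*(-3 - z))*D)*5 = (D*(-5 + z*(-3 - z)))*5 = 5*D*(-5 + z*(-3 - z)))
sqrt(x(-33) + A(18 + 8*9, 334)) = sqrt(169/(-33) - 5*(18 + 8*9)*(5 + 334**2 + 3*334)) = sqrt(169*(-1/33) - 5*(18 + 72)*(5 + 111556 + 1002)) = sqrt(-169/33 - 5*90*112563) = sqrt(-169/33 - 50653350) = sqrt(-1671560719/33) = I*sqrt(55161503727)/33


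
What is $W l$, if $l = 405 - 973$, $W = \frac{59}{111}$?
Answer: $- \frac{33512}{111} \approx -301.91$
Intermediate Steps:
$W = \frac{59}{111}$ ($W = 59 \cdot \frac{1}{111} = \frac{59}{111} \approx 0.53153$)
$l = -568$ ($l = 405 - 973 = -568$)
$W l = \frac{59}{111} \left(-568\right) = - \frac{33512}{111}$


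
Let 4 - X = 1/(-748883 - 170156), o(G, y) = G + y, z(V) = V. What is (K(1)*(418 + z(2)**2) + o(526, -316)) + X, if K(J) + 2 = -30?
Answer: -12214028309/919039 ≈ -13290.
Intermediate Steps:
K(J) = -32 (K(J) = -2 - 30 = -32)
X = 3676157/919039 (X = 4 - 1/(-748883 - 170156) = 4 - 1/(-919039) = 4 - 1*(-1/919039) = 4 + 1/919039 = 3676157/919039 ≈ 4.0000)
(K(1)*(418 + z(2)**2) + o(526, -316)) + X = (-32*(418 + 2**2) + (526 - 316)) + 3676157/919039 = (-32*(418 + 4) + 210) + 3676157/919039 = (-32*422 + 210) + 3676157/919039 = (-13504 + 210) + 3676157/919039 = -13294 + 3676157/919039 = -12214028309/919039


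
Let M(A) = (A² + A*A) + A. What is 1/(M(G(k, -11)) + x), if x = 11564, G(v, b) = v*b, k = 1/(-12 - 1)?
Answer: 169/1954701 ≈ 8.6458e-5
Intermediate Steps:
k = -1/13 (k = 1/(-13) = -1/13 ≈ -0.076923)
G(v, b) = b*v
M(A) = A + 2*A² (M(A) = (A² + A²) + A = 2*A² + A = A + 2*A²)
1/(M(G(k, -11)) + x) = 1/((-11*(-1/13))*(1 + 2*(-11*(-1/13))) + 11564) = 1/(11*(1 + 2*(11/13))/13 + 11564) = 1/(11*(1 + 22/13)/13 + 11564) = 1/((11/13)*(35/13) + 11564) = 1/(385/169 + 11564) = 1/(1954701/169) = 169/1954701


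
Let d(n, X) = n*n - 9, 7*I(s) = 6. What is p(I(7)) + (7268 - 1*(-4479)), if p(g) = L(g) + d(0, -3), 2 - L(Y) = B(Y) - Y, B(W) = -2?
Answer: 82200/7 ≈ 11743.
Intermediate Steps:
I(s) = 6/7 (I(s) = (⅐)*6 = 6/7)
d(n, X) = -9 + n² (d(n, X) = n² - 9 = -9 + n²)
L(Y) = 4 + Y (L(Y) = 2 - (-2 - Y) = 2 + (2 + Y) = 4 + Y)
p(g) = -5 + g (p(g) = (4 + g) + (-9 + 0²) = (4 + g) + (-9 + 0) = (4 + g) - 9 = -5 + g)
p(I(7)) + (7268 - 1*(-4479)) = (-5 + 6/7) + (7268 - 1*(-4479)) = -29/7 + (7268 + 4479) = -29/7 + 11747 = 82200/7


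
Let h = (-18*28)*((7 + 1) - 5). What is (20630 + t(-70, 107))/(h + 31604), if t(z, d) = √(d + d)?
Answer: 10315/15046 + √214/30092 ≈ 0.68605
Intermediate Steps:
t(z, d) = √2*√d (t(z, d) = √(2*d) = √2*√d)
h = -1512 (h = -504*(8 - 5) = -504*3 = -1512)
(20630 + t(-70, 107))/(h + 31604) = (20630 + √2*√107)/(-1512 + 31604) = (20630 + √214)/30092 = (20630 + √214)*(1/30092) = 10315/15046 + √214/30092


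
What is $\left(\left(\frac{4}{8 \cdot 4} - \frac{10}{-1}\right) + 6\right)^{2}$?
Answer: $\frac{16641}{64} \approx 260.02$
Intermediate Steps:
$\left(\left(\frac{4}{8 \cdot 4} - \frac{10}{-1}\right) + 6\right)^{2} = \left(\left(\frac{4}{32} - -10\right) + 6\right)^{2} = \left(\left(4 \cdot \frac{1}{32} + 10\right) + 6\right)^{2} = \left(\left(\frac{1}{8} + 10\right) + 6\right)^{2} = \left(\frac{81}{8} + 6\right)^{2} = \left(\frac{129}{8}\right)^{2} = \frac{16641}{64}$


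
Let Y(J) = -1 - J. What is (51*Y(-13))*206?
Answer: 126072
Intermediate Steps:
(51*Y(-13))*206 = (51*(-1 - 1*(-13)))*206 = (51*(-1 + 13))*206 = (51*12)*206 = 612*206 = 126072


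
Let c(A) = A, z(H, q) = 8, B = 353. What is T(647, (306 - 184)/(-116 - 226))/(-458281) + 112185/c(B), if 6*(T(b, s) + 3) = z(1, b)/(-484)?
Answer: 18662648581325/58723669059 ≈ 317.80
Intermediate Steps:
T(b, s) = -1090/363 (T(b, s) = -3 + (8/(-484))/6 = -3 + (8*(-1/484))/6 = -3 + (1/6)*(-2/121) = -3 - 1/363 = -1090/363)
T(647, (306 - 184)/(-116 - 226))/(-458281) + 112185/c(B) = -1090/363/(-458281) + 112185/353 = -1090/363*(-1/458281) + 112185*(1/353) = 1090/166356003 + 112185/353 = 18662648581325/58723669059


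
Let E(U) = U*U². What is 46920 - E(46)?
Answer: -50416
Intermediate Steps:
E(U) = U³
46920 - E(46) = 46920 - 1*46³ = 46920 - 1*97336 = 46920 - 97336 = -50416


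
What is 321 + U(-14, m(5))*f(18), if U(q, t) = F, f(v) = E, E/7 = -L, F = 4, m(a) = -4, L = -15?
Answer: 741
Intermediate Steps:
E = 105 (E = 7*(-1*(-15)) = 7*15 = 105)
f(v) = 105
U(q, t) = 4
321 + U(-14, m(5))*f(18) = 321 + 4*105 = 321 + 420 = 741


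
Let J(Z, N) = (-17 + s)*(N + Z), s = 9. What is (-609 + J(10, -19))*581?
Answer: -311997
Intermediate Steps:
J(Z, N) = -8*N - 8*Z (J(Z, N) = (-17 + 9)*(N + Z) = -8*(N + Z) = -8*N - 8*Z)
(-609 + J(10, -19))*581 = (-609 + (-8*(-19) - 8*10))*581 = (-609 + (152 - 80))*581 = (-609 + 72)*581 = -537*581 = -311997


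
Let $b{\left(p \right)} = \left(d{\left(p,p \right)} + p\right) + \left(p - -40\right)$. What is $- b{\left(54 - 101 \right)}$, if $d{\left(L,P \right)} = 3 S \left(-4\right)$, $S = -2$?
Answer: $30$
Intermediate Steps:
$d{\left(L,P \right)} = 24$ ($d{\left(L,P \right)} = 3 \left(-2\right) \left(-4\right) = \left(-6\right) \left(-4\right) = 24$)
$b{\left(p \right)} = 64 + 2 p$ ($b{\left(p \right)} = \left(24 + p\right) + \left(p - -40\right) = \left(24 + p\right) + \left(p + 40\right) = \left(24 + p\right) + \left(40 + p\right) = 64 + 2 p$)
$- b{\left(54 - 101 \right)} = - (64 + 2 \left(54 - 101\right)) = - (64 + 2 \left(-47\right)) = - (64 - 94) = \left(-1\right) \left(-30\right) = 30$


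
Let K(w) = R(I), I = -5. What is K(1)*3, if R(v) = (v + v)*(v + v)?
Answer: 300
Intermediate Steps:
R(v) = 4*v² (R(v) = (2*v)*(2*v) = 4*v²)
K(w) = 100 (K(w) = 4*(-5)² = 4*25 = 100)
K(1)*3 = 100*3 = 300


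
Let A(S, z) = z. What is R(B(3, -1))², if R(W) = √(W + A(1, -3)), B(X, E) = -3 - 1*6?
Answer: -12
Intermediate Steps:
B(X, E) = -9 (B(X, E) = -3 - 6 = -9)
R(W) = √(-3 + W) (R(W) = √(W - 3) = √(-3 + W))
R(B(3, -1))² = (√(-3 - 9))² = (√(-12))² = (2*I*√3)² = -12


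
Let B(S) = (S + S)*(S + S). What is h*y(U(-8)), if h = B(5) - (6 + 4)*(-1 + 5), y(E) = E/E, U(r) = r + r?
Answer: 60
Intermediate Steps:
U(r) = 2*r
B(S) = 4*S² (B(S) = (2*S)*(2*S) = 4*S²)
y(E) = 1
h = 60 (h = 4*5² - (6 + 4)*(-1 + 5) = 4*25 - 10*4 = 100 - 1*40 = 100 - 40 = 60)
h*y(U(-8)) = 60*1 = 60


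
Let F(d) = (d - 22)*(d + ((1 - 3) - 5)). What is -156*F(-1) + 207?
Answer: -28497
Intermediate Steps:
F(d) = (-22 + d)*(-7 + d) (F(d) = (-22 + d)*(d + (-2 - 5)) = (-22 + d)*(d - 7) = (-22 + d)*(-7 + d))
-156*F(-1) + 207 = -156*(154 + (-1)² - 29*(-1)) + 207 = -156*(154 + 1 + 29) + 207 = -156*184 + 207 = -28704 + 207 = -28497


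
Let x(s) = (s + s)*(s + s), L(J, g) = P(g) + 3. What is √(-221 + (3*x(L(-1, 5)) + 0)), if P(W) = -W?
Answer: I*√173 ≈ 13.153*I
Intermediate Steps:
L(J, g) = 3 - g (L(J, g) = -g + 3 = 3 - g)
x(s) = 4*s² (x(s) = (2*s)*(2*s) = 4*s²)
√(-221 + (3*x(L(-1, 5)) + 0)) = √(-221 + (3*(4*(3 - 1*5)²) + 0)) = √(-221 + (3*(4*(3 - 5)²) + 0)) = √(-221 + (3*(4*(-2)²) + 0)) = √(-221 + (3*(4*4) + 0)) = √(-221 + (3*16 + 0)) = √(-221 + (48 + 0)) = √(-221 + 48) = √(-173) = I*√173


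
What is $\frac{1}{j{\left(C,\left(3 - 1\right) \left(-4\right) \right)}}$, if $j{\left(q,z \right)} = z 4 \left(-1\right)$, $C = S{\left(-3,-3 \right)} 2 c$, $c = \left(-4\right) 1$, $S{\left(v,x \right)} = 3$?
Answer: $\frac{1}{32} \approx 0.03125$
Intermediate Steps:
$c = -4$
$C = -24$ ($C = 3 \cdot 2 \left(-4\right) = 6 \left(-4\right) = -24$)
$j{\left(q,z \right)} = - 4 z$ ($j{\left(q,z \right)} = 4 z \left(-1\right) = - 4 z$)
$\frac{1}{j{\left(C,\left(3 - 1\right) \left(-4\right) \right)}} = \frac{1}{\left(-4\right) \left(3 - 1\right) \left(-4\right)} = \frac{1}{\left(-4\right) 2 \left(-4\right)} = \frac{1}{\left(-4\right) \left(-8\right)} = \frac{1}{32}$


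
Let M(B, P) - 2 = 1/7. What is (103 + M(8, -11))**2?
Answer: 541696/49 ≈ 11055.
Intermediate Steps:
M(B, P) = 15/7 (M(B, P) = 2 + 1/7 = 15/7)
(103 + M(8, -11))**2 = (103 + 15/7)**2 = (736/7)**2 = 541696/49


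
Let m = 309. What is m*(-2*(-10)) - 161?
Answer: 6019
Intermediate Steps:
m*(-2*(-10)) - 161 = 309*(-2*(-10)) - 161 = 309*20 - 161 = 6180 - 161 = 6019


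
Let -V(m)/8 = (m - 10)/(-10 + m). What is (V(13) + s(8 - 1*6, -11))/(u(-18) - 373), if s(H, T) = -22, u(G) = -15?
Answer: 15/194 ≈ 0.077320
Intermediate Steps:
V(m) = -8 (V(m) = -8*(m - 10)/(-10 + m) = -8*(-10 + m)/(-10 + m) = -8*1 = -8)
(V(13) + s(8 - 1*6, -11))/(u(-18) - 373) = (-8 - 22)/(-15 - 373) = -30/(-388) = -1/388*(-30) = 15/194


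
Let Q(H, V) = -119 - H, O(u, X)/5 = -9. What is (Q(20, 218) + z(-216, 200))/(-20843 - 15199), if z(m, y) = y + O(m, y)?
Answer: -8/18021 ≈ -0.00044393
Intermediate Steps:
O(u, X) = -45 (O(u, X) = 5*(-9) = -45)
z(m, y) = -45 + y (z(m, y) = y - 45 = -45 + y)
(Q(20, 218) + z(-216, 200))/(-20843 - 15199) = ((-119 - 1*20) + (-45 + 200))/(-20843 - 15199) = ((-119 - 20) + 155)/(-36042) = (-139 + 155)*(-1/36042) = 16*(-1/36042) = -8/18021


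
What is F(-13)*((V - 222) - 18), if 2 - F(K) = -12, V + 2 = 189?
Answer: -742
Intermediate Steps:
V = 187 (V = -2 + 189 = 187)
F(K) = 14 (F(K) = 2 - 1*(-12) = 2 + 12 = 14)
F(-13)*((V - 222) - 18) = 14*((187 - 222) - 18) = 14*(-35 - 18) = 14*(-53) = -742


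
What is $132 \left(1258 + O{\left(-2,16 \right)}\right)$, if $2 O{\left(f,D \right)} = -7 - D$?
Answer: $164538$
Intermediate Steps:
$O{\left(f,D \right)} = - \frac{7}{2} - \frac{D}{2}$ ($O{\left(f,D \right)} = \frac{-7 - D}{2} = - \frac{7}{2} - \frac{D}{2}$)
$132 \left(1258 + O{\left(-2,16 \right)}\right) = 132 \left(1258 - \frac{23}{2}\right) = 132 \cdot \frac{2493}{2} = 164538$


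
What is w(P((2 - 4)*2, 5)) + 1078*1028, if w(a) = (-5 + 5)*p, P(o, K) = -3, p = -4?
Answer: 1108184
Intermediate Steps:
w(a) = 0 (w(a) = (-5 + 5)*(-4) = 0*(-4) = 0)
w(P((2 - 4)*2, 5)) + 1078*1028 = 0 + 1078*1028 = 0 + 1108184 = 1108184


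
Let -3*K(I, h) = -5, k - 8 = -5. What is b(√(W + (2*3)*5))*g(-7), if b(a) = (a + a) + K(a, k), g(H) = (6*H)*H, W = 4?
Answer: 490 + 588*√34 ≈ 3918.6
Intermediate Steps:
k = 3 (k = 8 - 5 = 3)
K(I, h) = 5/3 (K(I, h) = -⅓*(-5) = 5/3)
g(H) = 6*H²
b(a) = 5/3 + 2*a (b(a) = (a + a) + 5/3 = 2*a + 5/3 = 5/3 + 2*a)
b(√(W + (2*3)*5))*g(-7) = (5/3 + 2*√(4 + (2*3)*5))*(6*(-7)²) = (5/3 + 2*√(4 + 6*5))*(6*49) = (5/3 + 2*√(4 + 30))*294 = (5/3 + 2*√34)*294 = 490 + 588*√34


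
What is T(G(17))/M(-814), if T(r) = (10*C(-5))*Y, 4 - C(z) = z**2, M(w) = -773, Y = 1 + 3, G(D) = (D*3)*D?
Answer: 840/773 ≈ 1.0867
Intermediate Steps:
G(D) = 3*D**2 (G(D) = (3*D)*D = 3*D**2)
Y = 4
C(z) = 4 - z**2
T(r) = -840 (T(r) = (10*(4 - 1*(-5)**2))*4 = (10*(4 - 1*25))*4 = (10*(4 - 25))*4 = (10*(-21))*4 = -210*4 = -840)
T(G(17))/M(-814) = -840/(-773) = -840*(-1/773) = 840/773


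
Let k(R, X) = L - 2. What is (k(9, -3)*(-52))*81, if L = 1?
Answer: 4212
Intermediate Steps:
k(R, X) = -1 (k(R, X) = 1 - 2 = -1)
(k(9, -3)*(-52))*81 = -1*(-52)*81 = 52*81 = 4212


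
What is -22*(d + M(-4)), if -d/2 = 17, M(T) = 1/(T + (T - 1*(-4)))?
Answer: 1507/2 ≈ 753.50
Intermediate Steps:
M(T) = 1/(4 + 2*T) (M(T) = 1/(T + (T + 4)) = 1/(T + (4 + T)) = 1/(4 + 2*T))
d = -34 (d = -2*17 = -34)
-22*(d + M(-4)) = -22*(-34 + 1/(2*(2 - 4))) = -22*(-34 + (½)/(-2)) = -22*(-34 + (½)*(-½)) = -22*(-34 - ¼) = -22*(-137/4) = 1507/2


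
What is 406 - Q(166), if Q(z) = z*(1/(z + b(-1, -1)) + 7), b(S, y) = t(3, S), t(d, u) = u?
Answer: -124906/165 ≈ -757.01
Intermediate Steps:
b(S, y) = S
Q(z) = z*(7 + 1/(-1 + z)) (Q(z) = z*(1/(z - 1) + 7) = z*(1/(-1 + z) + 7) = z*(7 + 1/(-1 + z)))
406 - Q(166) = 406 - 166*(-6 + 7*166)/(-1 + 166) = 406 - 166*(-6 + 1162)/165 = 406 - 166*1156/165 = 406 - 1*191896/165 = 406 - 191896/165 = -124906/165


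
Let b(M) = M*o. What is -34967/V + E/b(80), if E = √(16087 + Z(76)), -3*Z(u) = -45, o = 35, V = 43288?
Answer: -34967/43288 + √16102/2800 ≈ -0.76246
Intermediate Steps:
Z(u) = 15 (Z(u) = -⅓*(-45) = 15)
b(M) = 35*M (b(M) = M*35 = 35*M)
E = √16102 (E = √(16087 + 15) = √16102 ≈ 126.89)
-34967/V + E/b(80) = -34967/43288 + √16102/((35*80)) = -34967*1/43288 + √16102/2800 = -34967/43288 + √16102*(1/2800) = -34967/43288 + √16102/2800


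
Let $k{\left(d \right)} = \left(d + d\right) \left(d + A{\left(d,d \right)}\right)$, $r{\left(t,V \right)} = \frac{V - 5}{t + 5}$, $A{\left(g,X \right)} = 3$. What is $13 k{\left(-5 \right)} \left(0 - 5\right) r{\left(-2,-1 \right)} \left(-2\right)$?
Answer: $-5200$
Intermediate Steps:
$r{\left(t,V \right)} = \frac{-5 + V}{5 + t}$
$k{\left(d \right)} = 2 d \left(3 + d\right)$ ($k{\left(d \right)} = \left(d + d\right) \left(d + 3\right) = 2 d \left(3 + d\right)$)
$13 k{\left(-5 \right)} \left(0 - 5\right) r{\left(-2,-1 \right)} \left(-2\right) = 13 \cdot 2 \left(-5\right) \left(3 - 5\right) \left(0 - 5\right) \frac{-5 - 1}{5 - 2} \left(-2\right) = 13 \cdot 2 \left(-5\right) \left(-2\right) - 5 \cdot \frac{1}{3} \left(-6\right) \left(-2\right) = 13 \cdot 20 - 5 \cdot \frac{1}{3} \left(-6\right) \left(-2\right) = 260 \left(-5\right) \left(-2\right) \left(-2\right) = 260 \cdot 10 \left(-2\right) = 260 \left(-20\right) = -5200$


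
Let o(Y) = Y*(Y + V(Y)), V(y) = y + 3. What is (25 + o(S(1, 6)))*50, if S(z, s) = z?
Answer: 1500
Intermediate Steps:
V(y) = 3 + y
o(Y) = Y*(3 + 2*Y) (o(Y) = Y*(Y + (3 + Y)) = Y*(3 + 2*Y))
(25 + o(S(1, 6)))*50 = (25 + 1*(3 + 2*1))*50 = (25 + 1*(3 + 2))*50 = (25 + 1*5)*50 = (25 + 5)*50 = 30*50 = 1500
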